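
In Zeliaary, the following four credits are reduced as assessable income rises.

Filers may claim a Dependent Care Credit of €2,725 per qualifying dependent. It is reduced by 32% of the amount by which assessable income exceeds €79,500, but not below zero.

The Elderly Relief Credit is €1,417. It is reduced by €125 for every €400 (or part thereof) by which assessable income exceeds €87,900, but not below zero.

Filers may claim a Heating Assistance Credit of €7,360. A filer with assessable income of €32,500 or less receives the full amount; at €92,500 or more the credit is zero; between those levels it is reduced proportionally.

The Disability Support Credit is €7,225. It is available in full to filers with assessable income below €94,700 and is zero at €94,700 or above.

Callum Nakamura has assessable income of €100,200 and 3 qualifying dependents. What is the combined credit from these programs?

€1,551

Dependent Care Credit: base = 3 × €2,725 = €8,175. 32% of the €20,700 excess over €79,500 is €6,624; credit = €8,175 − €6,624 = €1,551.
Elderly Relief Credit: income exceeds €87,900 by €12,300 → 31 increments × €125 = €3,875 ≥ base, so the credit is €0.
Heating Assistance Credit: €100,200 is at or above €92,500, so the credit is €0.
Disability Support Credit: €100,200 meets or exceeds the €94,700 cutoff, so the credit is €0.
Total: €1,551 + €0 + €0 + €0 = €1,551.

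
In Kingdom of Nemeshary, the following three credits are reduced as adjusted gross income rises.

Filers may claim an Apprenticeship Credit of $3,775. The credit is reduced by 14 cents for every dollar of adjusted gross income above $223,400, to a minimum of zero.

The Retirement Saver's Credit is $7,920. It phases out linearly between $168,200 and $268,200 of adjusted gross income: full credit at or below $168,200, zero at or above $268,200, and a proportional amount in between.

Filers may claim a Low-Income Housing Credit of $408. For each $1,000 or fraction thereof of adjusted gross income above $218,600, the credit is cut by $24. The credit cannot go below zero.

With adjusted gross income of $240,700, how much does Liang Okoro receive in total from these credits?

$3,531

Apprenticeship Credit: 14% of the $17,300 excess over $223,400 is $2,422; credit = $3,775 − $2,422 = $1,353.
Retirement Saver's Credit: $240,700 is $72,500 into a $100,000 phase-out range, leaving 27,500/100,000 of the credit: $7,920 × 27,500/100,000 = $2,178.
Low-Income Housing Credit: income exceeds $218,600 by $22,100 → 23 increments × $24 = $552 ≥ base, so the credit is $0.
Total: $1,353 + $2,178 + $0 = $3,531.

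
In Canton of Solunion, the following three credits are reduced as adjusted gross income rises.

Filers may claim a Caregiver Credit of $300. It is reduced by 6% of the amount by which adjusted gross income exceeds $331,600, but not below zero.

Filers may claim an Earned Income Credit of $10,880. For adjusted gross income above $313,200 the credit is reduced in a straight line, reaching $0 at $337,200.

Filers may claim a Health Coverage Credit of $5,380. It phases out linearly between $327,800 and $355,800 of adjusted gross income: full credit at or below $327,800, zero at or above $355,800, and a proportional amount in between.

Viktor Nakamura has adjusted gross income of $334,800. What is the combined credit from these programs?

$5,231

Caregiver Credit: 6% of the $3,200 excess over $331,600 is $192; credit = $300 − $192 = $108.
Earned Income Credit: $334,800 is $21,600 into a $24,000 phase-out range, leaving 2,400/24,000 of the credit: $10,880 × 2,400/24,000 = $1,088.
Health Coverage Credit: $334,800 is $7,000 into a $28,000 phase-out range, leaving 21,000/28,000 of the credit: $5,380 × 21,000/28,000 = $4,035.
Total: $108 + $1,088 + $4,035 = $5,231.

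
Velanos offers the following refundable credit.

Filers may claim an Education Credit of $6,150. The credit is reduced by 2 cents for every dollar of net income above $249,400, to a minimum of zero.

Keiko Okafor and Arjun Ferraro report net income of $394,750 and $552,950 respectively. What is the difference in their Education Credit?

$3,164

Keiko ($394,750): Education Credit: 2% of the $145,350 excess over $249,400 is $2,907; credit = $6,150 − $2,907 = $3,243.
Arjun ($552,950): Education Credit: 2% of the $303,550 excess over $249,400 is $6,071; credit = $6,150 − $6,071 = $79.
Difference: |$3,243 − $79| = $3,164.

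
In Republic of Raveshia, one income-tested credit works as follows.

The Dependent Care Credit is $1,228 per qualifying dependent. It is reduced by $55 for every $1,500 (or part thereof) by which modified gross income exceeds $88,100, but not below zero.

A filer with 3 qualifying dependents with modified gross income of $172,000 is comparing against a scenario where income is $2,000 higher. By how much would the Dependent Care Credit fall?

At $172,000 — base = 3 × $1,228 = $3,684. income exceeds $88,100 by $83,900, which is 56 full-or-partial $1,500 increments; reduction = 56 × $55 = $3,080, leaving $604.
At $174,000 — base = 3 × $1,228 = $3,684. income exceeds $88,100 by $85,900, which is 58 full-or-partial $1,500 increments; reduction = 58 × $55 = $3,190, leaving $494.
Lost: $604 − $494 = $110.

$110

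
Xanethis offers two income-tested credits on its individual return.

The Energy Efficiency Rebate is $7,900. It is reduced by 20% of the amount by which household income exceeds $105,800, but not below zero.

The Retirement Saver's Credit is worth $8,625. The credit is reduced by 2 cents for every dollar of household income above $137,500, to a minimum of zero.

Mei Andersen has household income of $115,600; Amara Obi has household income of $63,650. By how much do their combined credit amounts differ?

Mei ($115,600): Energy Efficiency Rebate: 20% of the $9,800 excess over $105,800 is $1,960; credit = $7,900 − $1,960 = $5,940. Retirement Saver's Credit: $115,600 is at or below the $137,500 threshold, so the full $8,625 applies. total $5,940 + $8,625 = $14,565
Amara ($63,650): Energy Efficiency Rebate: $63,650 is at or below the $105,800 threshold, so the full $7,900 applies. Retirement Saver's Credit: $63,650 is at or below the $137,500 threshold, so the full $8,625 applies. total $7,900 + $8,625 = $16,525
Difference: |$14,565 − $16,525| = $1,960.

$1,960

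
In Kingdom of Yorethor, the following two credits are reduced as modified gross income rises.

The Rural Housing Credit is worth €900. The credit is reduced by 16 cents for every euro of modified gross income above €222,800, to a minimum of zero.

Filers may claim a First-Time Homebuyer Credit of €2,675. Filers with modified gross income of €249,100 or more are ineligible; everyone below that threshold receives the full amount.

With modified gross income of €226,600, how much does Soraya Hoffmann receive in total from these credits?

€2,967

Rural Housing Credit: 16% of the €3,800 excess over €222,800 is €608; credit = €900 − €608 = €292.
First-Time Homebuyer Credit: €226,600 is below the €249,100 cutoff, so the full €2,675 applies.
Total: €292 + €2,675 = €2,967.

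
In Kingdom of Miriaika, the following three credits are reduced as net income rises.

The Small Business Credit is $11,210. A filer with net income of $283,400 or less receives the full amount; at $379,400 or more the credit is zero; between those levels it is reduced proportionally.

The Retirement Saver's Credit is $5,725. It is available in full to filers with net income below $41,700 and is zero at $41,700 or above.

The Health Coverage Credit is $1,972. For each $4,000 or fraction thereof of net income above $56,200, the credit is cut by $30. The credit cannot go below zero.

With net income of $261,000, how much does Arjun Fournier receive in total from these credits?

Small Business Credit: $261,000 is at or below the $283,400 threshold, so the full $11,210 applies.
Retirement Saver's Credit: $261,000 meets or exceeds the $41,700 cutoff, so the credit is $0.
Health Coverage Credit: income exceeds $56,200 by $204,800, which is 52 full-or-partial $4,000 increments; reduction = 52 × $30 = $1,560, leaving $412.
Total: $11,210 + $0 + $412 = $11,622.

$11,622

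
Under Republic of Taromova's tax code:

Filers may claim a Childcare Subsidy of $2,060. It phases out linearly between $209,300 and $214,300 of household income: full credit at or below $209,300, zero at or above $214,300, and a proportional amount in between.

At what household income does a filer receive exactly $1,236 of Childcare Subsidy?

$211,300

$1,236 is 1,236/2,060 of the full $2,060, so 824/2,060 of the $5,000 range has been used: income = $209,300 + $5,000 × 824/2,060 = $211,300.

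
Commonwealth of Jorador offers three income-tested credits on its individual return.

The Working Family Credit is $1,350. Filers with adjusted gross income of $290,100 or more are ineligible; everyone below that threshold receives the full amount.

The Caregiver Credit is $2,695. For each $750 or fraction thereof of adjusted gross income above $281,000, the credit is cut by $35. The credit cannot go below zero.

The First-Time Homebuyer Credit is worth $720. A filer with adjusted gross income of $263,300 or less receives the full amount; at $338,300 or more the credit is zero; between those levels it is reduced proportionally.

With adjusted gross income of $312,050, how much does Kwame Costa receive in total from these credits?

$1,477

Working Family Credit: $312,050 meets or exceeds the $290,100 cutoff, so the credit is $0.
Caregiver Credit: income exceeds $281,000 by $31,050, which is 42 full-or-partial $750 increments; reduction = 42 × $35 = $1,470, leaving $1,225.
First-Time Homebuyer Credit: $312,050 is $48,750 into a $75,000 phase-out range, leaving 26,250/75,000 of the credit: $720 × 26,250/75,000 = $252.
Total: $0 + $1,225 + $252 = $1,477.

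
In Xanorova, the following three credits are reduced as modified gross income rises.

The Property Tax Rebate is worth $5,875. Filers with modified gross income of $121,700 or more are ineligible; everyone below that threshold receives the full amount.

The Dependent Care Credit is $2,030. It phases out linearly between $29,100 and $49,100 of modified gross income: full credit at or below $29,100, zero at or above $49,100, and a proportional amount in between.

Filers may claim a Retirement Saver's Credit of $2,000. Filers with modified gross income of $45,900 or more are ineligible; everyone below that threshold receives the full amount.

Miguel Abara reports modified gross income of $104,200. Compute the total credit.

Property Tax Rebate: $104,200 is below the $121,700 cutoff, so the full $5,875 applies.
Dependent Care Credit: $104,200 is at or above $49,100, so the credit is $0.
Retirement Saver's Credit: $104,200 meets or exceeds the $45,900 cutoff, so the credit is $0.
Total: $5,875 + $0 + $0 = $5,875.

$5,875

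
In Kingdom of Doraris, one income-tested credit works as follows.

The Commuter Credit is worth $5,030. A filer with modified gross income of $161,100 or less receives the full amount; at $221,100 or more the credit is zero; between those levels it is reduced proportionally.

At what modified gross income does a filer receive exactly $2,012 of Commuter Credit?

$2,012 is 2,012/5,030 of the full $5,030, so 3,018/5,030 of the $60,000 range has been used: income = $161,100 + $60,000 × 3,018/5,030 = $197,100.

$197,100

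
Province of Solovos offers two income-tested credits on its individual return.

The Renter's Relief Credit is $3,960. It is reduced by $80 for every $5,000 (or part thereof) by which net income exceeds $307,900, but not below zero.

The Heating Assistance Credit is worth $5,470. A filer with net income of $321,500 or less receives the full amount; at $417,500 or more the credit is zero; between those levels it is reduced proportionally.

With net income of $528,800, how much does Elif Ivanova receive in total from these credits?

$360

Renter's Relief Credit: income exceeds $307,900 by $220,900, which is 45 full-or-partial $5,000 increments; reduction = 45 × $80 = $3,600, leaving $360.
Heating Assistance Credit: $528,800 is at or above $417,500, so the credit is $0.
Total: $360 + $0 = $360.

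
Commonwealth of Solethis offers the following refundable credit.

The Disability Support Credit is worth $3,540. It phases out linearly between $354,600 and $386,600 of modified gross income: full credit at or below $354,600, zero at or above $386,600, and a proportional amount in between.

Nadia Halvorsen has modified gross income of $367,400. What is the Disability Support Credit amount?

Disability Support Credit: $367,400 is $12,800 into a $32,000 phase-out range, leaving 19,200/32,000 of the credit: $3,540 × 19,200/32,000 = $2,124.

$2,124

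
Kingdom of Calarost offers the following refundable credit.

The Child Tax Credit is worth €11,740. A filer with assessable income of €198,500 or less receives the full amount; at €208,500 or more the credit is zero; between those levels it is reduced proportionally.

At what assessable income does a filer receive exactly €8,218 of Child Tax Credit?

€8,218 is 8,218/11,740 of the full €11,740, so 3,522/11,740 of the €10,000 range has been used: income = €198,500 + €10,000 × 3,522/11,740 = €201,500.

€201,500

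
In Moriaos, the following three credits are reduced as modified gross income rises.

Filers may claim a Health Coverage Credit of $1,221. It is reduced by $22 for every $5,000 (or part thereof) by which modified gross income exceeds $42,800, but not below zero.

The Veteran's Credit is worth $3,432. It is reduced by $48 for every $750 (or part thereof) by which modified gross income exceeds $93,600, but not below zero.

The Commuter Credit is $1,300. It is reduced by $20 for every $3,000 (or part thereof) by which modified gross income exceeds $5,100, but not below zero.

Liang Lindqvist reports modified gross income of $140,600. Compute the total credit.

$1,569

Health Coverage Credit: income exceeds $42,800 by $97,800, which is 20 full-or-partial $5,000 increments; reduction = 20 × $22 = $440, leaving $781.
Veteran's Credit: income exceeds $93,600 by $47,000, which is 63 full-or-partial $750 increments; reduction = 63 × $48 = $3,024, leaving $408.
Commuter Credit: income exceeds $5,100 by $135,500, which is 46 full-or-partial $3,000 increments; reduction = 46 × $20 = $920, leaving $380.
Total: $781 + $408 + $380 = $1,569.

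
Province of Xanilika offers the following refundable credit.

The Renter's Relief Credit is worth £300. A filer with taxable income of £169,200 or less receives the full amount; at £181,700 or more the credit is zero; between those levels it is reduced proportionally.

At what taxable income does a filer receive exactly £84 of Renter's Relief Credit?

£178,200

£84 is 84/300 of the full £300, so 216/300 of the £12,500 range has been used: income = £169,200 + £12,500 × 216/300 = £178,200.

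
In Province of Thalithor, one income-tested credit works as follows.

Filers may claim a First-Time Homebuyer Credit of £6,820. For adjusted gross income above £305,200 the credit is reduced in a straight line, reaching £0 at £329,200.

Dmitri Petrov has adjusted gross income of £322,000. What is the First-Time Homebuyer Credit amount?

First-Time Homebuyer Credit: £322,000 is £16,800 into a £24,000 phase-out range, leaving 7,200/24,000 of the credit: £6,820 × 7,200/24,000 = £2,046.

£2,046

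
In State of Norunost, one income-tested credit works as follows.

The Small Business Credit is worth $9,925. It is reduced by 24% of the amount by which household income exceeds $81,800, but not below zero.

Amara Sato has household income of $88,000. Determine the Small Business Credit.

Small Business Credit: 24% of the $6,200 excess over $81,800 is $1,488; credit = $9,925 − $1,488 = $8,437.

$8,437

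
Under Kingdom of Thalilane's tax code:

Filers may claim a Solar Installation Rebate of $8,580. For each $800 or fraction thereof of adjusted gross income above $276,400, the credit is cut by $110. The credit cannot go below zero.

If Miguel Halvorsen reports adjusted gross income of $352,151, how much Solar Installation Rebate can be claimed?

Solar Installation Rebate: income exceeds $276,400 by $75,751 → 95 increments × $110 = $10,450 ≥ base, so the credit is $0.

$0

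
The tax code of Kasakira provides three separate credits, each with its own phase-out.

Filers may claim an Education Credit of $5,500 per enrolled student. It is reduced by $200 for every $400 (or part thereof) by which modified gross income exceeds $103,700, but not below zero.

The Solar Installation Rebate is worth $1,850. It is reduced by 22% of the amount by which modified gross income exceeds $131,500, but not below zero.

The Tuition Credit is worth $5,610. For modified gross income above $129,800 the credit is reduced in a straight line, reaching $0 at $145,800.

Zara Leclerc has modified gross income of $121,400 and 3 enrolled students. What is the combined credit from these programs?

$14,960

Education Credit: base = 3 × $5,500 = $16,500. income exceeds $103,700 by $17,700, which is 45 full-or-partial $400 increments; reduction = 45 × $200 = $9,000, leaving $7,500.
Solar Installation Rebate: $121,400 is at or below the $131,500 threshold, so the full $1,850 applies.
Tuition Credit: $121,400 is at or below the $129,800 threshold, so the full $5,610 applies.
Total: $7,500 + $1,850 + $5,610 = $14,960.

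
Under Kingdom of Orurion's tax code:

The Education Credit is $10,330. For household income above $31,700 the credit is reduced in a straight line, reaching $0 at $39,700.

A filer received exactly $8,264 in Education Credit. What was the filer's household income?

$8,264 is 8,264/10,330 of the full $10,330, so 2,066/10,330 of the $8,000 range has been used: income = $31,700 + $8,000 × 2,066/10,330 = $33,300.

$33,300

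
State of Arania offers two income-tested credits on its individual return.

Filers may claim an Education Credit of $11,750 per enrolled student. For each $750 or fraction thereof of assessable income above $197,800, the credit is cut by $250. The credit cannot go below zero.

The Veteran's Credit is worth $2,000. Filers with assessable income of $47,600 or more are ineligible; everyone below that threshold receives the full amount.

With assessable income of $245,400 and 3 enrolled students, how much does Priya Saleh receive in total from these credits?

Education Credit: base = 3 × $11,750 = $35,250. income exceeds $197,800 by $47,600, which is 64 full-or-partial $750 increments; reduction = 64 × $250 = $16,000, leaving $19,250.
Veteran's Credit: $245,400 meets or exceeds the $47,600 cutoff, so the credit is $0.
Total: $19,250 + $0 = $19,250.

$19,250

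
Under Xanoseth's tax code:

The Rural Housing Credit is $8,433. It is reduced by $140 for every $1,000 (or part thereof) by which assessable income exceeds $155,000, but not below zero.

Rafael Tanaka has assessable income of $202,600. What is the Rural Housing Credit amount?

$1,713

Rural Housing Credit: income exceeds $155,000 by $47,600, which is 48 full-or-partial $1,000 increments; reduction = 48 × $140 = $6,720, leaving $1,713.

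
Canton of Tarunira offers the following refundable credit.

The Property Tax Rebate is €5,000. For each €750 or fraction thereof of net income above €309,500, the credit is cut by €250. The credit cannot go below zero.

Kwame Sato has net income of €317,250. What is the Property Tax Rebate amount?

Property Tax Rebate: income exceeds €309,500 by €7,750, which is 11 full-or-partial €750 increments; reduction = 11 × €250 = €2,750, leaving €2,250.

€2,250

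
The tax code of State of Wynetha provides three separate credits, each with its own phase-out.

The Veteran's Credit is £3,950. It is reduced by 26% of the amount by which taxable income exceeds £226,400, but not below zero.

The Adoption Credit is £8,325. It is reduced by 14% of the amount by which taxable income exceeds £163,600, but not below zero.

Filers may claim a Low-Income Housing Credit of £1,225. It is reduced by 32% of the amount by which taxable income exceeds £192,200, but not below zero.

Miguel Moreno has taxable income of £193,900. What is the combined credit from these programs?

Veteran's Credit: £193,900 is at or below the £226,400 threshold, so the full £3,950 applies.
Adoption Credit: 14% of the £30,300 excess over £163,600 is £4,242; credit = £8,325 − £4,242 = £4,083.
Low-Income Housing Credit: 32% of the £1,700 excess over £192,200 is £544; credit = £1,225 − £544 = £681.
Total: £3,950 + £4,083 + £681 = £8,714.

£8,714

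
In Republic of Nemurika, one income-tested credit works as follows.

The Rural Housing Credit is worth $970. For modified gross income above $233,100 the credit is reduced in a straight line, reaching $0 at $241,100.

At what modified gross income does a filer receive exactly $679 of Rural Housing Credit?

$679 is 679/970 of the full $970, so 291/970 of the $8,000 range has been used: income = $233,100 + $8,000 × 291/970 = $235,500.

$235,500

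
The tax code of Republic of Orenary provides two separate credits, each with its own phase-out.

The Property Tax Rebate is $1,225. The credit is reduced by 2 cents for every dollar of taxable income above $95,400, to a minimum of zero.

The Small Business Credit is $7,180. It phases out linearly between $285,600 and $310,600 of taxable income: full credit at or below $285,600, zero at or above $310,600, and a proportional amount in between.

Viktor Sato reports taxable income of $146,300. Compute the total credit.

Property Tax Rebate: 2% of the $50,900 excess over $95,400 is $1,018; credit = $1,225 − $1,018 = $207.
Small Business Credit: $146,300 is at or below the $285,600 threshold, so the full $7,180 applies.
Total: $207 + $7,180 = $7,387.

$7,387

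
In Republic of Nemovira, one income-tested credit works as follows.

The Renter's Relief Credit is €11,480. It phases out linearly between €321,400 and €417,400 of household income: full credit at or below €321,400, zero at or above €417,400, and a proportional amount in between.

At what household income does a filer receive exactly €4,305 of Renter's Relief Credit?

€381,400

€4,305 is 4,305/11,480 of the full €11,480, so 7,175/11,480 of the €96,000 range has been used: income = €321,400 + €96,000 × 7,175/11,480 = €381,400.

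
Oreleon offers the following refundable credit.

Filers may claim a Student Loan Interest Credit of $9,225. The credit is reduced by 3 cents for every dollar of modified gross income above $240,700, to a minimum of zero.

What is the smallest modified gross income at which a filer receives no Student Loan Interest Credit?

The credit falls by 3% of each dollar above $240,700, so it reaches zero when the excess is $9,225 / 3% = $307,500: income = $240,700 + $307,500 = $548,200.

$548,200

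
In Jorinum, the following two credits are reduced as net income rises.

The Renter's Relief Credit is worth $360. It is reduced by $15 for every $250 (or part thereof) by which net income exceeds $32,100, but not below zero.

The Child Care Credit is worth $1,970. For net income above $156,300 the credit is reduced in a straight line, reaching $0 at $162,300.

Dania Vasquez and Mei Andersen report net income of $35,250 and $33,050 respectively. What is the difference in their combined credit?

Dania ($35,250): Renter's Relief Credit: income exceeds $32,100 by $3,150, which is 13 full-or-partial $250 increments; reduction = 13 × $15 = $195, leaving $165. Child Care Credit: $35,250 is at or below the $156,300 threshold, so the full $1,970 applies. total $165 + $1,970 = $2,135
Mei ($33,050): Renter's Relief Credit: income exceeds $32,100 by $950, which is 4 full-or-partial $250 increments; reduction = 4 × $15 = $60, leaving $300. Child Care Credit: $33,050 is at or below the $156,300 threshold, so the full $1,970 applies. total $300 + $1,970 = $2,270
Difference: |$2,135 − $2,270| = $135.

$135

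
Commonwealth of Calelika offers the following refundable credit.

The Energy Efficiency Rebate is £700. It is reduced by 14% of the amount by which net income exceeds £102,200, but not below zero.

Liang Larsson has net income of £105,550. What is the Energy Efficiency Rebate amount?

Energy Efficiency Rebate: 14% of the £3,350 excess over £102,200 is £469; credit = £700 − £469 = £231.

£231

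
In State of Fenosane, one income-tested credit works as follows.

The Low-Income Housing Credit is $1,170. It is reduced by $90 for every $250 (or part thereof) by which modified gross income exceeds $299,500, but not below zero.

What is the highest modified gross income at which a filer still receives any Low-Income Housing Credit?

After 12 increments the reduction is 12 × $90 = $1,080, leaving $90; one more increment wipes it out. Increment 12 ends at excess 12 × $250 = $3,000, so the highest qualifying income is $299,500 + $3,000 = $302,500.

$302,500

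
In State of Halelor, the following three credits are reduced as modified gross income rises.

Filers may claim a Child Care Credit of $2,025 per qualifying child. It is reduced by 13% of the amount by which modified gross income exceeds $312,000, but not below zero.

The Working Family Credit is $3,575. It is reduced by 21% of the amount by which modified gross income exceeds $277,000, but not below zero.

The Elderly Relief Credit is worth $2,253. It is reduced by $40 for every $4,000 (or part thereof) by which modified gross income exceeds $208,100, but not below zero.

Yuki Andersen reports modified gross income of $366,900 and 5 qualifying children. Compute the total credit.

$3,641

Child Care Credit: base = 5 × $2,025 = $10,125. 13% of the $54,900 excess over $312,000 is $7,137; credit = $10,125 − $7,137 = $2,988.
Working Family Credit: 21% of the $89,900 excess over $277,000 is $18,879 ≥ base, so the credit is $0.
Elderly Relief Credit: income exceeds $208,100 by $158,800, which is 40 full-or-partial $4,000 increments; reduction = 40 × $40 = $1,600, leaving $653.
Total: $2,988 + $0 + $653 = $3,641.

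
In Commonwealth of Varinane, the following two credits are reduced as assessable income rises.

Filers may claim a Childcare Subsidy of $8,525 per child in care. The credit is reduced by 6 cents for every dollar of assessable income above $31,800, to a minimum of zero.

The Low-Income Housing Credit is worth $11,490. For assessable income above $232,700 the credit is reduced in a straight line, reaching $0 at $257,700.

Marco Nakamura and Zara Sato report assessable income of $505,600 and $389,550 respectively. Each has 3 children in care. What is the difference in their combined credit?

Marco ($505,600): Childcare Subsidy: base = 3 × $8,525 = $25,575. 6% of the $473,800 excess over $31,800 is $28,428 ≥ base, so the credit is $0. Low-Income Housing Credit: $505,600 is at or above $257,700, so the credit is $0. total $0 + $0 = $0
Zara ($389,550): Childcare Subsidy: base = 3 × $8,525 = $25,575. 6% of the $357,750 excess over $31,800 is $21,465; credit = $25,575 − $21,465 = $4,110. Low-Income Housing Credit: $389,550 is at or above $257,700, so the credit is $0. total $4,110 + $0 = $4,110
Difference: |$0 − $4,110| = $4,110.

$4,110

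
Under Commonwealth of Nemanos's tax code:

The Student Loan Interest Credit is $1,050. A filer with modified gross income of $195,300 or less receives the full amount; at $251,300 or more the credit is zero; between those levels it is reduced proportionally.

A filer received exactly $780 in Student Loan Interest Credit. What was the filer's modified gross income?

$209,700

$780 is 780/1,050 of the full $1,050, so 270/1,050 of the $56,000 range has been used: income = $195,300 + $56,000 × 270/1,050 = $209,700.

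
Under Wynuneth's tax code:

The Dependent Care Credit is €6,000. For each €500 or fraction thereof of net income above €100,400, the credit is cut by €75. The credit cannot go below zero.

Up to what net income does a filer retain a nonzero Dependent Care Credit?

€139,900

After 79 increments the reduction is 79 × €75 = €5,925, leaving €75; one more increment wipes it out. Increment 79 ends at excess 79 × €500 = €39,500, so the highest qualifying income is €100,400 + €39,500 = €139,900.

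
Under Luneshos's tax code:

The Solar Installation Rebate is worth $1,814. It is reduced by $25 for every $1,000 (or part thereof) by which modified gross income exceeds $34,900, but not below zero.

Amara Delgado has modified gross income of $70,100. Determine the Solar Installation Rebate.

$914

Solar Installation Rebate: income exceeds $34,900 by $35,200, which is 36 full-or-partial $1,000 increments; reduction = 36 × $25 = $900, leaving $914.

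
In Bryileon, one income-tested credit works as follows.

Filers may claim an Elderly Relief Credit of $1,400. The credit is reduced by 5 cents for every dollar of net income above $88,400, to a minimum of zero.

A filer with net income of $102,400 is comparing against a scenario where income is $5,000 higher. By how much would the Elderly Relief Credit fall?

At $102,400 — 5% of the $14,000 excess over $88,400 is $700; credit = $1,400 − $700 = $700.
At $107,400 — 5% of the $19,000 excess over $88,400 is $950; credit = $1,400 − $950 = $450.
Lost: $700 − $450 = $250.

$250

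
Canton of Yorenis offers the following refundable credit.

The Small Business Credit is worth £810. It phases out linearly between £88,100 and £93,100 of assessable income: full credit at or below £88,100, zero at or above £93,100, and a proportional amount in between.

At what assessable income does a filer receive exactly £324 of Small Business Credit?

£324 is 324/810 of the full £810, so 486/810 of the £5,000 range has been used: income = £88,100 + £5,000 × 486/810 = £91,100.

£91,100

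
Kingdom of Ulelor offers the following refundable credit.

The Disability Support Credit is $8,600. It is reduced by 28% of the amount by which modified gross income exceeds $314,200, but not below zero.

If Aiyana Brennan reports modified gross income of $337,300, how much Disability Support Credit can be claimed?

$2,132

Disability Support Credit: 28% of the $23,100 excess over $314,200 is $6,468; credit = $8,600 − $6,468 = $2,132.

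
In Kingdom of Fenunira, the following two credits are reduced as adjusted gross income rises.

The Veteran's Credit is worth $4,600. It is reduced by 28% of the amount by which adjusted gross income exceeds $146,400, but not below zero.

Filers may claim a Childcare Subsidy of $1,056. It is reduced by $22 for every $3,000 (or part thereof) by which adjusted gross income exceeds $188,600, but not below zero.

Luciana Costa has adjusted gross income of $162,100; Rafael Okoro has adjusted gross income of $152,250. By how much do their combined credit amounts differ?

Luciana ($162,100): Veteran's Credit: 28% of the $15,700 excess over $146,400 is $4,396; credit = $4,600 − $4,396 = $204. Childcare Subsidy: $162,100 is at or below the $188,600 threshold, so the full $1,056 applies. total $204 + $1,056 = $1,260
Rafael ($152,250): Veteran's Credit: 28% of the $5,850 excess over $146,400 is $1,638; credit = $4,600 − $1,638 = $2,962. Childcare Subsidy: $152,250 is at or below the $188,600 threshold, so the full $1,056 applies. total $2,962 + $1,056 = $4,018
Difference: |$1,260 − $4,018| = $2,758.

$2,758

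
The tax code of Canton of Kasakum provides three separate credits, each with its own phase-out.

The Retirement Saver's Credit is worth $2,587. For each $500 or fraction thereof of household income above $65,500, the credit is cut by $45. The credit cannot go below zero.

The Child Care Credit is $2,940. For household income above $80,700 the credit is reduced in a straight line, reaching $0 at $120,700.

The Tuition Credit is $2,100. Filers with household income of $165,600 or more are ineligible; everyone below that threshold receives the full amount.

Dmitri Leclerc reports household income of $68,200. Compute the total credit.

Retirement Saver's Credit: income exceeds $65,500 by $2,700, which is 6 full-or-partial $500 increments; reduction = 6 × $45 = $270, leaving $2,317.
Child Care Credit: $68,200 is at or below the $80,700 threshold, so the full $2,940 applies.
Tuition Credit: $68,200 is below the $165,600 cutoff, so the full $2,100 applies.
Total: $2,317 + $2,940 + $2,100 = $7,357.

$7,357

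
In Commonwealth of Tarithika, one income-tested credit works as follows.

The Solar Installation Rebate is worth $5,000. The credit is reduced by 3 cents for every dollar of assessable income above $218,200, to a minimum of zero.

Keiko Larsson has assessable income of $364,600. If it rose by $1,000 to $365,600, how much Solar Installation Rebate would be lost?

At $364,600 — 3% of the $146,400 excess over $218,200 is $4,392; credit = $5,000 − $4,392 = $608.
At $365,600 — 3% of the $147,400 excess over $218,200 is $4,422; credit = $5,000 − $4,422 = $578.
Lost: $608 − $578 = $30.

$30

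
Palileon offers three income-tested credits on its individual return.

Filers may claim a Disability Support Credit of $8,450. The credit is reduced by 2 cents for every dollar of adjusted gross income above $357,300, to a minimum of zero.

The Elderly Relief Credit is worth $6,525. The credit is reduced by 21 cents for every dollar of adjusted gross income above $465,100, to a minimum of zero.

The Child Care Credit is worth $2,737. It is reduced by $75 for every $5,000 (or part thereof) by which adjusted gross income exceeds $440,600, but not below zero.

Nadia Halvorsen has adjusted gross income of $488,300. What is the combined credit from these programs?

Disability Support Credit: 2% of the $131,000 excess over $357,300 is $2,620; credit = $8,450 − $2,620 = $5,830.
Elderly Relief Credit: 21% of the $23,200 excess over $465,100 is $4,872; credit = $6,525 − $4,872 = $1,653.
Child Care Credit: income exceeds $440,600 by $47,700, which is 10 full-or-partial $5,000 increments; reduction = 10 × $75 = $750, leaving $1,987.
Total: $5,830 + $1,653 + $1,987 = $9,470.

$9,470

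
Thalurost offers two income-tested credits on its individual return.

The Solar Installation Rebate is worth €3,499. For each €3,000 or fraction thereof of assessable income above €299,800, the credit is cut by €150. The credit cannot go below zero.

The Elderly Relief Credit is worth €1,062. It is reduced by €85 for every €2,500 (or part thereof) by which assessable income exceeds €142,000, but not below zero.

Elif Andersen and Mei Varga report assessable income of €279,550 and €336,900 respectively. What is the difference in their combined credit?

Elif (€279,550): Solar Installation Rebate: €279,550 is at or below the €299,800 threshold, so the full €3,499 applies. Elderly Relief Credit: income exceeds €142,000 by €137,550 → 56 increments × €85 = €4,760 ≥ base, so the credit is €0. total €3,499 + €0 = €3,499
Mei (€336,900): Solar Installation Rebate: income exceeds €299,800 by €37,100, which is 13 full-or-partial €3,000 increments; reduction = 13 × €150 = €1,950, leaving €1,549. Elderly Relief Credit: income exceeds €142,000 by €194,900 → 78 increments × €85 = €6,630 ≥ base, so the credit is €0. total €1,549 + €0 = €1,549
Difference: |€3,499 − €1,549| = €1,950.

€1,950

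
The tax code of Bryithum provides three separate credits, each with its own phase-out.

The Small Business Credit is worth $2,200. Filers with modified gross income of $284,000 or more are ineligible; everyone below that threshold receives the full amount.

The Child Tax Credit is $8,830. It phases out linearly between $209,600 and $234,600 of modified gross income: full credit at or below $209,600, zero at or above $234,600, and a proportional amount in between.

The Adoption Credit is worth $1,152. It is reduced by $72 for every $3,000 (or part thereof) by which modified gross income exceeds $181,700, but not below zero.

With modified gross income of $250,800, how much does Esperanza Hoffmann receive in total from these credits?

Small Business Credit: $250,800 is below the $284,000 cutoff, so the full $2,200 applies.
Child Tax Credit: $250,800 is at or above $234,600, so the credit is $0.
Adoption Credit: income exceeds $181,700 by $69,100 → 24 increments × $72 = $1,728 ≥ base, so the credit is $0.
Total: $2,200 + $0 + $0 = $2,200.

$2,200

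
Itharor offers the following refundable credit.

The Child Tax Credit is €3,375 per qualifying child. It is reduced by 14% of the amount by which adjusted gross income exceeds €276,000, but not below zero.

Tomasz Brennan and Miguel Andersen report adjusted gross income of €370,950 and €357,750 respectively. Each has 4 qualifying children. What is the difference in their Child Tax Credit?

Tomasz (€370,950): Child Tax Credit: base = 4 × €3,375 = €13,500. 14% of the €94,950 excess over €276,000 is €13,293; credit = €13,500 − €13,293 = €207.
Miguel (€357,750): Child Tax Credit: base = 4 × €3,375 = €13,500. 14% of the €81,750 excess over €276,000 is €11,445; credit = €13,500 − €11,445 = €2,055.
Difference: |€207 − €2,055| = €1,848.

€1,848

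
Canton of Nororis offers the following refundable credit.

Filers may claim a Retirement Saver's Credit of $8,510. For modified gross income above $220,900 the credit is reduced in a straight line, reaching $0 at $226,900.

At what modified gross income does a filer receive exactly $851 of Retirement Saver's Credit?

$226,300

$851 is 851/8,510 of the full $8,510, so 7,659/8,510 of the $6,000 range has been used: income = $220,900 + $6,000 × 7,659/8,510 = $226,300.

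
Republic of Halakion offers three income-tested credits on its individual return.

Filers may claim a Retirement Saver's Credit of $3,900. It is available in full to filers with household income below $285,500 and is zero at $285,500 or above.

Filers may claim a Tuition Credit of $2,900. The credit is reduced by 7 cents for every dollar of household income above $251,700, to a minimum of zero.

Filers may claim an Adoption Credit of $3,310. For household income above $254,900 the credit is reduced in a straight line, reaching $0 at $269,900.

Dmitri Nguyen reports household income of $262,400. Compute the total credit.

Retirement Saver's Credit: $262,400 is below the $285,500 cutoff, so the full $3,900 applies.
Tuition Credit: 7% of the $10,700 excess over $251,700 is $749; credit = $2,900 − $749 = $2,151.
Adoption Credit: $262,400 is $7,500 into a $15,000 phase-out range, leaving 7,500/15,000 of the credit: $3,310 × 7,500/15,000 = $1,655.
Total: $3,900 + $2,151 + $1,655 = $7,706.

$7,706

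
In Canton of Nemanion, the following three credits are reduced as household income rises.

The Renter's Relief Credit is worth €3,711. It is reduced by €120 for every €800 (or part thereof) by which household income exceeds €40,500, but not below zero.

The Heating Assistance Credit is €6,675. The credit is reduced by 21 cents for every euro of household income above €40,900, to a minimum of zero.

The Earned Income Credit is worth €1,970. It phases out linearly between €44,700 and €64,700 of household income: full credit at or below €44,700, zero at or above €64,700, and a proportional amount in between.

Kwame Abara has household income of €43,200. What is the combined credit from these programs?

€11,393

Renter's Relief Credit: income exceeds €40,500 by €2,700, which is 4 full-or-partial €800 increments; reduction = 4 × €120 = €480, leaving €3,231.
Heating Assistance Credit: 21% of the €2,300 excess over €40,900 is €483; credit = €6,675 − €483 = €6,192.
Earned Income Credit: €43,200 is at or below the €44,700 threshold, so the full €1,970 applies.
Total: €3,231 + €6,192 + €1,970 = €11,393.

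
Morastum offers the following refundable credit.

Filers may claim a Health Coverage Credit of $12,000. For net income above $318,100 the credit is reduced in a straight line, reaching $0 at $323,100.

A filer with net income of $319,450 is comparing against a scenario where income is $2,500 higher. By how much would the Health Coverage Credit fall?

At $319,450 — $319,450 is $1,350 into a $5,000 phase-out range, leaving 3,650/5,000 of the credit: $12,000 × 3,650/5,000 = $8,760.
At $321,950 — $321,950 is $3,850 into a $5,000 phase-out range, leaving 1,150/5,000 of the credit: $12,000 × 1,150/5,000 = $2,760.
Lost: $8,760 − $2,760 = $6,000.

$6,000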